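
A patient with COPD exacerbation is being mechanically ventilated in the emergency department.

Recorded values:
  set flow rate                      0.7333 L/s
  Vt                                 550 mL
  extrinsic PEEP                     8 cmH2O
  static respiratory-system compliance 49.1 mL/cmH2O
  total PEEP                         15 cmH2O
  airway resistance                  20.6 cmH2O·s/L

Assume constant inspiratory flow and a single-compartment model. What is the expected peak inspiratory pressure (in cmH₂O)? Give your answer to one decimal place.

41.3

Total PEEP = 15 cmH2O (set 8 + intrinsic 7); this is the baseline alveolar pressure.
Equation of motion (constant flow): PIP = Vt/C + R·V̇ + PEEP.
PIP = 550/49.1 + 20.6×0.7333 + 15 = 11.202 + 15.106 + 15 = 41.308 cmH2O.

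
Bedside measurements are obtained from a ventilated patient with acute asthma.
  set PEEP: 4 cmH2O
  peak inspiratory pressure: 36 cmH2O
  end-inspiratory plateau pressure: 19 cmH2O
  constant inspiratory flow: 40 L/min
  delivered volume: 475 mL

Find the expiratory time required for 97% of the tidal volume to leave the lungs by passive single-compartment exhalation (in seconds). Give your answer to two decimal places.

Flow: 40 L/min ÷ 60 = 0.6667 L/s.
R = (PIP − Pplat)/V̇ = (36 − 19) / 0.6667 = 17.0/0.6667 = 25.499 cmH2O·s/L.
C = Vt/(Pplat − PEEP) = 475.0 / (19 − 4) = 475.0/15.0 = 31.667 mL/cmH2O.
τ = R × C = 25.499 × 0.03167 L/cmH2O = 0.8076 s.
t = −τ·ln(1 − 0.97) = −0.8076·ln(0.03) = 2.832 s.

2.83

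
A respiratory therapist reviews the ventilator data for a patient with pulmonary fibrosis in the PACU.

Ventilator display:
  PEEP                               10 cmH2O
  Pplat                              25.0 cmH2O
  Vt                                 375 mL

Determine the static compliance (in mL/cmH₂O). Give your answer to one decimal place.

Cstat = Vt / (Pplat − PEEP) = 375 / (25.0 − 10) = 375 / 15.0 = 25.0 mL/cmH2O.

25.0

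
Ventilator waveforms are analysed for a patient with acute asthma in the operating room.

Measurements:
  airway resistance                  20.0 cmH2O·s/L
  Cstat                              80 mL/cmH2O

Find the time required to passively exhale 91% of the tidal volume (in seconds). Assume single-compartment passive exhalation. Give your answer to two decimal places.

3.85

τ = R × C = 20.0 × 80 mL/cmH2O = 20.0 × 0.080 L/cmH2O = 1.6 s.
Exhaled fraction f = 1 − e^(−t/τ) → t = −τ·ln(1 − f) = −1.6·ln(0.09) = 3.853 s.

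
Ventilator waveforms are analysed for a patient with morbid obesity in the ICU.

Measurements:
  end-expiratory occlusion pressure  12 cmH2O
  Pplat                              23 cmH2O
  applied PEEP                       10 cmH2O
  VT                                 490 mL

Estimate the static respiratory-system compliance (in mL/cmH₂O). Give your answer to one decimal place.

End-expiratory occlusion gives total PEEP = 12 cmH2O (intrinsic PEEP = 12 − 10 = 2). Use total PEEP for the elastic gradient.
Cstat = Vt / (Pplat − PEEPtotal) = 490 / (23 − 12) = 490 / 11.0 = 44.545 mL/cmH2O.

44.5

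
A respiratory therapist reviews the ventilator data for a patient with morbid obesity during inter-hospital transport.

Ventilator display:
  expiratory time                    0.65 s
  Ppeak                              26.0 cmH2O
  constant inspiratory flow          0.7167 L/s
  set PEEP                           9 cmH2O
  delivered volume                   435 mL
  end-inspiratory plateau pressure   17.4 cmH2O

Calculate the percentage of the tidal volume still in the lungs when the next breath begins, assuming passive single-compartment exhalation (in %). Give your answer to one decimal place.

35.1

R = (PIP − Pplat)/V̇ = (26.0 − 17.4) / 0.7167 = 8.6/0.7167 = 11.999 cmH2O·s/L.
C = Vt/(Pplat − PEEP) = 435.0 / (17.4 − 9) = 435.0/8.4 = 51.786 mL/cmH2O.
τ = R × C = 11.999 × 0.05179 L/cmH2O = 0.6214 s.
Fraction remaining at end-expiration = e^(−Te/τ) = e^(−0.65/0.6214) = 0.3513 → 35.13%.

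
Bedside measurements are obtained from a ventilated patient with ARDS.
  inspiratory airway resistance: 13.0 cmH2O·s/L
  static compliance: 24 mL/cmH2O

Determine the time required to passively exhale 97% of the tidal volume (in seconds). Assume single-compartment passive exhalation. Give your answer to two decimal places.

τ = R × C = 13.0 × 24 mL/cmH2O = 13.0 × 0.024 L/cmH2O = 0.312 s.
Exhaled fraction f = 1 − e^(−t/τ) → t = −τ·ln(1 − f) = −0.312·ln(0.03) = 1.094 s.

1.09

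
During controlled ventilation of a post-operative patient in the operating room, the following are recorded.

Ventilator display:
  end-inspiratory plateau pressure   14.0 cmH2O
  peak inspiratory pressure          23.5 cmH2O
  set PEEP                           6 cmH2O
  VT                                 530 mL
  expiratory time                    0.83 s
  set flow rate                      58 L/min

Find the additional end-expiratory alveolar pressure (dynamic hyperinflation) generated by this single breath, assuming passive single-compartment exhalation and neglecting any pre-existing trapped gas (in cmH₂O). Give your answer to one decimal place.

2.2

Flow: 58 L/min ÷ 60 = 0.9667 L/s.
R = (PIP − Pplat)/V̇ = (23.5 − 14.0) / 0.9667 = 9.5/0.9667 = 9.827 cmH2O·s/L.
C = Vt/(Pplat − PEEP) = 530.0 / (14.0 − 6) = 530.0/8.0 = 66.25 mL/cmH2O.
τ = R × C = 9.827 × 0.06625 L/cmH2O = 0.651 s.
Fraction remaining = e^(−Te/τ) = e^(−0.83/0.651) = 0.2794; trapped volume = 530.0 × 0.2794 = 148.08 mL.
Additional alveolar pressure from trapping ≈ V_trapped / C = 148.08 / 66.25 = 2.235 cmH2O.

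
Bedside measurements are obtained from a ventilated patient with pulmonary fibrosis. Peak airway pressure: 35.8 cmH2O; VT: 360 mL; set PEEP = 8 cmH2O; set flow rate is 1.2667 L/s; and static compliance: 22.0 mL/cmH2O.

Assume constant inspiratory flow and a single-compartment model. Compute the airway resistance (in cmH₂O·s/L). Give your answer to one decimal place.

9.0

Equation of motion (constant flow): PIP = Vt/C + R·V̇ + PEEP.
R·V̇ = PIP − Vt/C − PEEP = 35.8 − 360/22.0 − 8 = 35.8 − 16.364 − 8 = 11.436 cmH2O.
R = 11.436 / 1.2667 = 9.028 cmH2O·s/L.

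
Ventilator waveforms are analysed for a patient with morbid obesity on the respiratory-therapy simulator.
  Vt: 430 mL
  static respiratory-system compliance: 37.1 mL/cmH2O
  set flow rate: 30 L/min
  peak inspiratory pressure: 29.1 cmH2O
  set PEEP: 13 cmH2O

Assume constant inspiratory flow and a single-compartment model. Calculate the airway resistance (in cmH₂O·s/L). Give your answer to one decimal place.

Flow: 30 L/min ÷ 60 = 0.5 L/s.
Equation of motion (constant flow): PIP = Vt/C + R·V̇ + PEEP.
R·V̇ = PIP − Vt/C − PEEP = 29.1 − 430/37.1 − 13 = 29.1 − 11.59 − 13 = 4.51 cmH2O.
R = 4.51 / 0.5 = 9.02 cmH2O·s/L.

9.0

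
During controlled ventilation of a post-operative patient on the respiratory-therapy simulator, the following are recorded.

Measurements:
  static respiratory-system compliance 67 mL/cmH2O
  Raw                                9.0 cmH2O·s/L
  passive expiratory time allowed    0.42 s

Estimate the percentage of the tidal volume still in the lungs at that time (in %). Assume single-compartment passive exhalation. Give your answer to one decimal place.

49.8

τ = R × C = 9.0 × 67 mL/cmH2O = 9.0 × 0.067 L/cmH2O = 0.603 s.
Passive exhalation: V(t)/V₀ = e^(−t/τ) = e^(−0.42/0.603) = 0.4983.
Fraction remaining = 0.4983 → 49.83%.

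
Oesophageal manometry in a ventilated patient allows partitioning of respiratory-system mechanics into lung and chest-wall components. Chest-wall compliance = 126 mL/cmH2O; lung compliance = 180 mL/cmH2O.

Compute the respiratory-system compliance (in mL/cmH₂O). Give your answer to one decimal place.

74.1

Lung and chest wall are elastances in series: 1/Crs = 1/CL + 1/Ccw.
1/Crs = 1/180 + 1/126 = 0.01349.
Crs = 74.129 mL/cmH2O.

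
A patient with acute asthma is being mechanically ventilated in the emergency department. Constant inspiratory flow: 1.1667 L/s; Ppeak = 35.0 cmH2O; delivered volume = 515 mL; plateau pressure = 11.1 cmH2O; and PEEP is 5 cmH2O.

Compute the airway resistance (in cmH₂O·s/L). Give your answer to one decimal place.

20.5

Raw = (PIP − Pplat) / flow = (35.0 − 11.1) / 1.1667 = 23.9 / 1.1667 = 20.485 cmH2O·s/L.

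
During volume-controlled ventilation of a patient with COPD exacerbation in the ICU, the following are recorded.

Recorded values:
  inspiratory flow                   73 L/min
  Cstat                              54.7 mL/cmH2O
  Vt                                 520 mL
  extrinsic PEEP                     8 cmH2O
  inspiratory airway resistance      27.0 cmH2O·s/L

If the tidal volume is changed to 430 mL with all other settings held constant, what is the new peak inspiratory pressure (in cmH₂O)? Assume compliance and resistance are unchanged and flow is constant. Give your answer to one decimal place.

48.7

Flow: 73 L/min ÷ 60 = 1.2167 L/s.
PIP = Vt/C + R·V̇ + PEEP (constant-flow equation of motion).
Only the elastic term changes: ΔPIP = ΔVt / C = (430 − 520) / 54.7 = -1.645 cmH2O.
Original PIP = 520/54.7 + 27.0×1.2167 + 8 = 50.357 cmH2O; new PIP = 50.357 + (-1.645) = 48.712 cmH2O.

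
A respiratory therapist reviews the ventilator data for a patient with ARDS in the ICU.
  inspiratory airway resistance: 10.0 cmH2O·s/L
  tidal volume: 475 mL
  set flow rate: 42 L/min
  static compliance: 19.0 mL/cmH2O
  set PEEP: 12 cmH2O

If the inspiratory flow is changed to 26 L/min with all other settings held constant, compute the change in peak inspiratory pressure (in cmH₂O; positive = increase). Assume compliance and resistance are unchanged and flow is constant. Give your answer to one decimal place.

-2.7

Flow: 42 L/min ÷ 60 = 0.7 L/s.
New flow: 26 L/min ÷ 60 = 0.4333 L/s.
PIP = Vt/C + R·V̇ + PEEP (constant-flow equation of motion).
Only the resistive term changes: ΔPIP = R × ΔV̇ = 10.0 × (0.4333 − 0.7) = 10.0 × -0.2667 = -2.667 cmH2O.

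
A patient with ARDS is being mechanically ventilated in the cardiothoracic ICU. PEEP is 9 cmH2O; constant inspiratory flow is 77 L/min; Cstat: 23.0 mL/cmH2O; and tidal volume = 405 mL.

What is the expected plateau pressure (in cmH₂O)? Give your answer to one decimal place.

26.6

Pplat = PEEP + Vt / Cstat = 9 + 405 / 23.0 = 9 + 17.609 = 26.609 cmH2O.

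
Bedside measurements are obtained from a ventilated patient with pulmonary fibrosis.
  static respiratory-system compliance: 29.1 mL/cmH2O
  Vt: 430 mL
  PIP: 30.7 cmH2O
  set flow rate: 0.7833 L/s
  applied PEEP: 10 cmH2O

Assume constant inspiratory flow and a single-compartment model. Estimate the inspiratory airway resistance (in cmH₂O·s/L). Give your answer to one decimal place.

7.6

Equation of motion (constant flow): PIP = Vt/C + R·V̇ + PEEP.
R·V̇ = PIP − Vt/C − PEEP = 30.7 − 430/29.1 − 10 = 30.7 − 14.777 − 10 = 5.923 cmH2O.
R = 5.923 / 0.7833 = 7.562 cmH2O·s/L.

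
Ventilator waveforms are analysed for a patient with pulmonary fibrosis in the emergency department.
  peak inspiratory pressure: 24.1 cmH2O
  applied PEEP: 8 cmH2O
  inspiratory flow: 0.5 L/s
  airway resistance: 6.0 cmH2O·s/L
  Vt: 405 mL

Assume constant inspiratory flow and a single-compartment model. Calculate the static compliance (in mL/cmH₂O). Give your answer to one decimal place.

Equation of motion (constant flow): PIP = Vt/C + R·V̇ + PEEP.
Vt/C = PIP − R·V̇ − PEEP = 24.1 − 6.0×0.5 − 8 = 24.1 − 3.0 − 8 = 13.1 cmH2O.
C = Vt / 13.1 = 405 / 13.1 = 30.916 mL/cmH2O.

30.9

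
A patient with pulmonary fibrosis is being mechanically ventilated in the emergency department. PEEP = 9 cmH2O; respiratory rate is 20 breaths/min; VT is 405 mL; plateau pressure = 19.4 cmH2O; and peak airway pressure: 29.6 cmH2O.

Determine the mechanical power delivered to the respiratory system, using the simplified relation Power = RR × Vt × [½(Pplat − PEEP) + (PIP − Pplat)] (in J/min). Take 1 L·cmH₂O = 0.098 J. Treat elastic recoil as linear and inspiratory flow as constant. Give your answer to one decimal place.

12.2

Per-breath work = Vt × [½(Pplat−PEEP) + (PIP−Pplat)] = 0.405 × [0.5×10.4 + 10.2] = 0.405 × 15.4 = 6.237 L·cmH2O.
Power = 20 × 6.237 = 124.74 L·cmH2O/min.
× 0.098 J/(L·cmH2O) → 12.225 J/min.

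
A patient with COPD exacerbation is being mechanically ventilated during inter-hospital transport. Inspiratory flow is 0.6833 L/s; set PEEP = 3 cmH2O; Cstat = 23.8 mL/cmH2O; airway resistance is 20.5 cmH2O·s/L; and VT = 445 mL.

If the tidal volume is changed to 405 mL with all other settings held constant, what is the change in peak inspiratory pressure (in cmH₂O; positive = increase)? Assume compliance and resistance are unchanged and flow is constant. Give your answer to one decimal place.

PIP = Vt/C + R·V̇ + PEEP (constant-flow equation of motion).
Only the elastic term changes: ΔPIP = ΔVt / C = (405 − 445) / 23.8 = -1.681 cmH2O.

-1.7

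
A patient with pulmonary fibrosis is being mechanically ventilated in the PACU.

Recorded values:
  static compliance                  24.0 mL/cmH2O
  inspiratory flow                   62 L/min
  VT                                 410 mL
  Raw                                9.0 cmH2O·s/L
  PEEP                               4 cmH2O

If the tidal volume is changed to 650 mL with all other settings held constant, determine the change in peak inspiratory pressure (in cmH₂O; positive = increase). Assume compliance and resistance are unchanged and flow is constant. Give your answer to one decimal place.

10.0

PIP = Vt/C + R·V̇ + PEEP (constant-flow equation of motion).
Only the elastic term changes: ΔPIP = ΔVt / C = (650 − 410) / 24.0 = 10.0 cmH2O.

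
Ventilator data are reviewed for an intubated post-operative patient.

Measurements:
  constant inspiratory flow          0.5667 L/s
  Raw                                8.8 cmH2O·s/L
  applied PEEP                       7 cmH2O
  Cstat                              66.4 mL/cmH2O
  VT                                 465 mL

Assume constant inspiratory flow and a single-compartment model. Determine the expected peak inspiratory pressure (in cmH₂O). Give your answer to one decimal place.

Equation of motion (constant flow): PIP = Vt/C + R·V̇ + PEEP.
PIP = 465/66.4 + 8.8×0.5667 + 7 = 7.003 + 4.987 + 7 = 18.99 cmH2O.

19.0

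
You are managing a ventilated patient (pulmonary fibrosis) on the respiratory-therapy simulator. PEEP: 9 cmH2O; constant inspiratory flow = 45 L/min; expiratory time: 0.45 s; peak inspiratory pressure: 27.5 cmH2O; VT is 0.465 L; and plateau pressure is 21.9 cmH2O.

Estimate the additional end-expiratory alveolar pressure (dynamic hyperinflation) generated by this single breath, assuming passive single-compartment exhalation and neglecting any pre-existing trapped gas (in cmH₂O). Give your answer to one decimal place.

Flow: 45 L/min ÷ 60 = 0.75 L/s.
R = (PIP − Pplat)/V̇ = (27.5 − 21.9) / 0.75 = 5.6/0.75 = 7.467 cmH2O·s/L.
C = Vt/(Pplat − PEEP) = 465.0 / (21.9 − 9) = 465.0/12.9 = 36.047 mL/cmH2O.
τ = R × C = 7.467 × 0.03605 L/cmH2O = 0.2692 s.
Fraction remaining = e^(−Te/τ) = e^(−0.45/0.2692) = 0.1879; trapped volume = 465.0 × 0.1879 = 87.374 mL.
Additional alveolar pressure from trapping ≈ V_trapped / C = 87.374 / 36.047 = 2.424 cmH2O.

2.4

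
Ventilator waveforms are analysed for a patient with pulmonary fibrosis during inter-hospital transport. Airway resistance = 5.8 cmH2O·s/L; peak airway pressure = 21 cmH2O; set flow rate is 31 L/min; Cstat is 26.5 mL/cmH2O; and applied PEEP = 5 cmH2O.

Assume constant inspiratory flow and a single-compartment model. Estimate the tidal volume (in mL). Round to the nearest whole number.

Flow: 31 L/min ÷ 60 = 0.5167 L/s.
Equation of motion (constant flow): PIP = Vt/C + R·V̇ + PEEP.
Vt/C = PIP − R·V̇ − PEEP = 21 − 2.997 − 5 = 13.003 cmH2O.
Vt = C × 13.003 = 26.5 × 13.003 = 344.58 mL.

345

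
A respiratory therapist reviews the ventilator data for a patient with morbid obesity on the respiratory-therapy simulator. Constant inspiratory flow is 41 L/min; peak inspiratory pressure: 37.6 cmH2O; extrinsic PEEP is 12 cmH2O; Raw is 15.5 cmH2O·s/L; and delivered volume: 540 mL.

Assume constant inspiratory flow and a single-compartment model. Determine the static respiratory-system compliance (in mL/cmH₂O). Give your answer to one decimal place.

36.0

Flow: 41 L/min ÷ 60 = 0.6833 L/s.
Equation of motion (constant flow): PIP = Vt/C + R·V̇ + PEEP.
Vt/C = PIP − R·V̇ − PEEP = 37.6 − 15.5×0.6833 − 12 = 37.6 − 10.591 − 12 = 15.009 cmH2O.
C = Vt / 15.009 = 540 / 15.009 = 35.978 mL/cmH2O.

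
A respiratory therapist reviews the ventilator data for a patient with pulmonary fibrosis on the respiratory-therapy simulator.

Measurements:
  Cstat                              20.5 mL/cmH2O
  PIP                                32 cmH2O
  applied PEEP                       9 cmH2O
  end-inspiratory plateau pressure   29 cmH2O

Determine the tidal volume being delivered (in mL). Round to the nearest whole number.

410

Vt = Cstat × (Pplat − PEEP) = 20.5 × (29 − 9) = 20.5 × 20.0 = 410.0 mL.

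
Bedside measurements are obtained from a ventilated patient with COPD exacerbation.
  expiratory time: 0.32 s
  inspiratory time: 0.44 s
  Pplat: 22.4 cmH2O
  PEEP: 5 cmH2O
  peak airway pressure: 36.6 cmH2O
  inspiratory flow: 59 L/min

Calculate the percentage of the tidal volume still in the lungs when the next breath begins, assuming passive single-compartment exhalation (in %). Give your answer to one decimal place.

Flow: 59 L/min ÷ 60 = 0.9833 L/s.
Vt = flow × Ti = 0.9833 L/s × 0.44 s × 1000 mL/L = 432.65 mL.
R = (PIP − Pplat)/V̇ = (36.6 − 22.4) / 0.9833 = 14.2/0.9833 = 14.441 cmH2O·s/L.
C = Vt/(Pplat − PEEP) = 432.65 / (22.4 − 5) = 432.65/17.4 = 24.865 mL/cmH2O.
τ = R × C = 14.441 × 0.02487 L/cmH2O = 0.3591 s.
Fraction remaining at end-expiration = e^(−Te/τ) = e^(−0.32/0.3591) = 0.4102 → 41.02%.

41.0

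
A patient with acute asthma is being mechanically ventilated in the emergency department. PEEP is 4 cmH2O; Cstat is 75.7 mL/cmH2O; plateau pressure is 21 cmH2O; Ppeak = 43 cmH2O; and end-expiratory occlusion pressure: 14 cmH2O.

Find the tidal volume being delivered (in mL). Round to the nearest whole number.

530

End-expiratory occlusion gives total PEEP = 14 cmH2O (intrinsic PEEP = 14 − 4 = 10). Use total PEEP for the elastic gradient.
Vt = Cstat × (Pplat − PEEPtotal) = 75.7 × (21 − 14) = 75.7 × 7.0 = 529.9 mL.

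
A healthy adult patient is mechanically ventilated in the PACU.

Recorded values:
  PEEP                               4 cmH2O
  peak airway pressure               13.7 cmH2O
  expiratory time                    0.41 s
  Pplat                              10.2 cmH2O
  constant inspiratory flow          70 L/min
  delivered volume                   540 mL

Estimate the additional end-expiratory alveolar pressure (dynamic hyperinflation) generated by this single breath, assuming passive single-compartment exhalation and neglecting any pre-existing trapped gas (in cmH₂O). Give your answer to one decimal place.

Flow: 70 L/min ÷ 60 = 1.1667 L/s.
R = (PIP − Pplat)/V̇ = (13.7 − 10.2) / 1.1667 = 3.5/1.1667 = 3.0 cmH2O·s/L.
C = Vt/(Pplat − PEEP) = 540.0 / (10.2 − 4) = 540.0/6.2 = 87.097 mL/cmH2O.
τ = R × C = 3.0 × 0.0871 L/cmH2O = 0.2613 s.
Fraction remaining = e^(−Te/τ) = e^(−0.41/0.2613) = 0.2082; trapped volume = 540.0 × 0.2082 = 112.43 mL.
Additional alveolar pressure from trapping ≈ V_trapped / C = 112.43 / 87.097 = 1.291 cmH2O.

1.3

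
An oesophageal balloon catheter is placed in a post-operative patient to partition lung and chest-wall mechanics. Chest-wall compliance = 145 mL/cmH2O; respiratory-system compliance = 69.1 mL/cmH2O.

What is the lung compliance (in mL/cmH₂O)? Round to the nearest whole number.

1/CL = 1/Crs − 1/Ccw.
1/CL = 1/69.1 − 1/145 = 0.007575.
CL = 132.01 mL/cmH2O.

132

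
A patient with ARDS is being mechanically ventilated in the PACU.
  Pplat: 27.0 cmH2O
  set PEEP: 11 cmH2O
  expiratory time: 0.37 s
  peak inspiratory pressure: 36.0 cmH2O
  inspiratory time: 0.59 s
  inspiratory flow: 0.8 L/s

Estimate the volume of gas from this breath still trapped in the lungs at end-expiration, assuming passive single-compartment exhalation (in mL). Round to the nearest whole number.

Vt = flow × Ti = 0.8 L/s × 0.59 s × 1000 mL/L = 472.0 mL.
R = (PIP − Pplat)/V̇ = (36.0 − 27.0) / 0.8 = 9.0/0.8 = 11.25 cmH2O·s/L.
C = Vt/(Pplat − PEEP) = 472.0 / (27.0 − 11) = 472.0/16.0 = 29.5 mL/cmH2O.
τ = R × C = 11.25 × 0.0295 L/cmH2O = 0.3319 s.
Fraction remaining = e^(−Te/τ) = e^(−0.37/0.3319) = 0.328.
Trapped volume = 472.0 × 0.328 = 154.82 mL.

155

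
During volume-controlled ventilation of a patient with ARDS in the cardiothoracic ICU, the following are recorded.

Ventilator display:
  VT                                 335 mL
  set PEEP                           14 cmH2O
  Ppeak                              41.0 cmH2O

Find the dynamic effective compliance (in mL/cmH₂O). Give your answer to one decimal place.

12.4

Dynamic compliance = Vt / (PIP − PEEP) = 335 / (41.0 − 14) = 335 / 27.0 = 12.407 mL/cmH2O.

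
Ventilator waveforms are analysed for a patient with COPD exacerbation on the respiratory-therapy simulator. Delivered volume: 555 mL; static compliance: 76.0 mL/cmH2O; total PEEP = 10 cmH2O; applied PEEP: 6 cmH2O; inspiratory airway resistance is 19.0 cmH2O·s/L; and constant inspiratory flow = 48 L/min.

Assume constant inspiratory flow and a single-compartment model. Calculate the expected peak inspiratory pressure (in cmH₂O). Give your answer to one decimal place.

32.5

Flow: 48 L/min ÷ 60 = 0.8 L/s.
Total PEEP = 10 cmH2O (set 6 + intrinsic 4); this is the baseline alveolar pressure.
Equation of motion (constant flow): PIP = Vt/C + R·V̇ + PEEP.
PIP = 555/76.0 + 19.0×0.8 + 10 = 7.303 + 15.2 + 10 = 32.503 cmH2O.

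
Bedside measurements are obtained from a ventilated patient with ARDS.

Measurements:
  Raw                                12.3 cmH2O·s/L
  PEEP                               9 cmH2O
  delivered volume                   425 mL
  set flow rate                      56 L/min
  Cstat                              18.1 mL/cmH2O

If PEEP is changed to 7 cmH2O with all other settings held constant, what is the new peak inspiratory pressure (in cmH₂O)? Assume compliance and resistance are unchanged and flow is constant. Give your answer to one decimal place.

Flow: 56 L/min ÷ 60 = 0.9333 L/s.
PIP = Vt/C + R·V̇ + PEEP (constant-flow equation of motion).
Only the baseline term changes: ΔPIP = ΔPEEP = 7 − 9 = -2.0 cmH2O.
Original PIP = 425/18.1 + 12.3×0.9333 + 9 = 43.96 cmH2O; new PIP = 43.96 + (-2.0) = 41.96 cmH2O.

42.0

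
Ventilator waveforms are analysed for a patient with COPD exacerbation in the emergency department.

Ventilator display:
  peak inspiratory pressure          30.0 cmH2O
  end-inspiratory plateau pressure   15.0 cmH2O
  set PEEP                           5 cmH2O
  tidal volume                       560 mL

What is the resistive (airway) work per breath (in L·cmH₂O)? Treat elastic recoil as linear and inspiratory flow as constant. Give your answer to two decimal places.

8.40

With constant inspiratory flow the resistive pressure is constant at PIP − Pplat = 30.0 − 15.0 = 15.0 cmH2O, so resistive work = 15.0 × 0.560 = 8.4 L·cmH2O.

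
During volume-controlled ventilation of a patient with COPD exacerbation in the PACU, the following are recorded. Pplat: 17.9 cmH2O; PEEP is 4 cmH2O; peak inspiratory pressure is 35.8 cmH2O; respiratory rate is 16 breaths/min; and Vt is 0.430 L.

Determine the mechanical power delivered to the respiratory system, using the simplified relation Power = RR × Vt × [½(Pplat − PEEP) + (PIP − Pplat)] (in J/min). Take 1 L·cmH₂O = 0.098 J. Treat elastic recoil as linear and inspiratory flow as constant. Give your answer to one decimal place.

16.8

Per-breath work = Vt × [½(Pplat−PEEP) + (PIP−Pplat)] = 0.430 × [0.5×13.9 + 17.9] = 0.430 × 24.85 = 10.686 L·cmH2O.
Power = 16 × 10.686 = 170.98 L·cmH2O/min.
× 0.098 J/(L·cmH2O) → 16.756 J/min.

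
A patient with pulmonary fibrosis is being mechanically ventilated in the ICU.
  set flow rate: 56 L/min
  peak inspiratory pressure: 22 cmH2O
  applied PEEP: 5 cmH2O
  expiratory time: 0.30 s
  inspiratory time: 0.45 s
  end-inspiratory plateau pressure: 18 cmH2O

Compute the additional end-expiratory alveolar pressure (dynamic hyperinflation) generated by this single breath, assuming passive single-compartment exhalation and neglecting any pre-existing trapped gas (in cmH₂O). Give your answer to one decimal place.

1.5

Flow: 56 L/min ÷ 60 = 0.9333 L/s.
Vt = flow × Ti = 0.9333 L/s × 0.45 s × 1000 mL/L = 419.99 mL.
R = (PIP − Pplat)/V̇ = (22 − 18) / 0.9333 = 4.0/0.9333 = 4.286 cmH2O·s/L.
C = Vt/(Pplat − PEEP) = 419.99 / (18 − 5) = 419.99/13.0 = 32.307 mL/cmH2O.
τ = R × C = 4.286 × 0.03231 L/cmH2O = 0.1385 s.
Fraction remaining = e^(−Te/τ) = e^(−0.30/0.1385) = 0.1146; trapped volume = 419.99 × 0.1146 = 48.131 mL.
Additional alveolar pressure from trapping ≈ V_trapped / C = 48.131 / 32.307 = 1.49 cmH2O.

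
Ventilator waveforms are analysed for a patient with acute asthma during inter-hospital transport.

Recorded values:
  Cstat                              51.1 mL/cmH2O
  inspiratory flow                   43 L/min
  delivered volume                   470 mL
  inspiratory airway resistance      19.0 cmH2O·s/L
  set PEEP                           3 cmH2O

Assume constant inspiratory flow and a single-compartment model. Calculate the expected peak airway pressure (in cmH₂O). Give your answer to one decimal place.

25.8

Flow: 43 L/min ÷ 60 = 0.7167 L/s.
Equation of motion (constant flow): PIP = Vt/C + R·V̇ + PEEP.
PIP = 470/51.1 + 19.0×0.7167 + 3 = 9.198 + 13.617 + 3 = 25.815 cmH2O.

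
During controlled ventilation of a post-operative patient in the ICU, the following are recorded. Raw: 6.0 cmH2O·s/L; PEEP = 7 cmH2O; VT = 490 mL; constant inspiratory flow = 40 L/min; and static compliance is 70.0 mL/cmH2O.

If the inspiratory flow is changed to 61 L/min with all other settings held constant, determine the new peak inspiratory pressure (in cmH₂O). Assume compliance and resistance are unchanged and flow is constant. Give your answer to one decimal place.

Flow: 40 L/min ÷ 60 = 0.6667 L/s.
New flow: 61 L/min ÷ 60 = 1.0167 L/s.
PIP = Vt/C + R·V̇ + PEEP (constant-flow equation of motion).
Only the resistive term changes: ΔPIP = R × ΔV̇ = 6.0 × (1.0167 − 0.6667) = 6.0 × 0.35 = 2.1 cmH2O.
Original PIP = 490/70.0 + 6.0×0.6667 + 7 = 18.0 cmH2O; new PIP = 18.0 + (2.1) = 20.1 cmH2O.

20.1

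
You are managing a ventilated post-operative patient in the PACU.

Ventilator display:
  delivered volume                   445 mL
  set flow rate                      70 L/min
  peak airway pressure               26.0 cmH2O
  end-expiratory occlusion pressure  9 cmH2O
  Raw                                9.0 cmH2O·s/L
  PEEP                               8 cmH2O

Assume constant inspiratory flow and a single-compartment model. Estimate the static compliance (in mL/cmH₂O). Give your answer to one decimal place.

68.5

Flow: 70 L/min ÷ 60 = 1.1667 L/s.
Total PEEP = 9 cmH2O (set 8 + intrinsic 1); this is the baseline alveolar pressure.
Equation of motion (constant flow): PIP = Vt/C + R·V̇ + PEEP.
Vt/C = PIP − R·V̇ − PEEP = 26.0 − 9.0×1.1667 − 9 = 26.0 − 10.5 − 9 = 6.5 cmH2O.
C = Vt / 6.5 = 445 / 6.5 = 68.462 mL/cmH2O.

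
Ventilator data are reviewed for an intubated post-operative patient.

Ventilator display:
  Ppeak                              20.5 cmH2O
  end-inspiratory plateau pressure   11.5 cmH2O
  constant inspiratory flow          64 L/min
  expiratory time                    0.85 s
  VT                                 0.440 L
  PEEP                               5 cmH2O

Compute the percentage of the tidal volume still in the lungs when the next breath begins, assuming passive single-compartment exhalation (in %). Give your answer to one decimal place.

Flow: 64 L/min ÷ 60 = 1.0667 L/s.
R = (PIP − Pplat)/V̇ = (20.5 − 11.5) / 1.0667 = 9.0/1.0667 = 8.437 cmH2O·s/L.
C = Vt/(Pplat − PEEP) = 440.0 / (11.5 − 5) = 440.0/6.5 = 67.692 mL/cmH2O.
τ = R × C = 8.437 × 0.06769 L/cmH2O = 0.5711 s.
Fraction remaining at end-expiration = e^(−Te/τ) = e^(−0.85/0.5711) = 0.2257 → 22.57%.

22.6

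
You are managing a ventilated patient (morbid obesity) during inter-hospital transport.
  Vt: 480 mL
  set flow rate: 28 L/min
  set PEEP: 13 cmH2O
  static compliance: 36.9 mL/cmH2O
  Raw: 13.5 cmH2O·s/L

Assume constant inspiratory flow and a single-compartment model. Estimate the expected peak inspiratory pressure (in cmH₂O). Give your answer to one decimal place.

32.3

Flow: 28 L/min ÷ 60 = 0.4667 L/s.
Equation of motion (constant flow): PIP = Vt/C + R·V̇ + PEEP.
PIP = 480/36.9 + 13.5×0.4667 + 13 = 13.008 + 6.3 + 13 = 32.308 cmH2O.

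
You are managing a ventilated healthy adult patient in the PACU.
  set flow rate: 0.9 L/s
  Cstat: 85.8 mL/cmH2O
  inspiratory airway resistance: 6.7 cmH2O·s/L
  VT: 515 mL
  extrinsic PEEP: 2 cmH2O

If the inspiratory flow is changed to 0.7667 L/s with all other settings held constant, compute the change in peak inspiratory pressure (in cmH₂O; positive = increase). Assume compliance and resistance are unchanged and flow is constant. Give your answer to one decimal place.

-0.9

PIP = Vt/C + R·V̇ + PEEP (constant-flow equation of motion).
Only the resistive term changes: ΔPIP = R × ΔV̇ = 6.7 × (0.7667 − 0.9) = 6.7 × -0.1333 = -0.8931 cmH2O.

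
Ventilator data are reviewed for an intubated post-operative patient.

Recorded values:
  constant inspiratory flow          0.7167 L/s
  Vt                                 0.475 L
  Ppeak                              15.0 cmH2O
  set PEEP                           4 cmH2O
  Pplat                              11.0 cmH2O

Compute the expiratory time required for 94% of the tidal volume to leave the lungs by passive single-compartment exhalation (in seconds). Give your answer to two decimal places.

1.07

R = (PIP − Pplat)/V̇ = (15.0 − 11.0) / 0.7167 = 4.0/0.7167 = 5.581 cmH2O·s/L.
C = Vt/(Pplat − PEEP) = 475.0 / (11.0 − 4) = 475.0/7.0 = 67.857 mL/cmH2O.
τ = R × C = 5.581 × 0.06786 L/cmH2O = 0.3787 s.
t = −τ·ln(1 − 0.94) = −0.3787·ln(0.06) = 1.065 s.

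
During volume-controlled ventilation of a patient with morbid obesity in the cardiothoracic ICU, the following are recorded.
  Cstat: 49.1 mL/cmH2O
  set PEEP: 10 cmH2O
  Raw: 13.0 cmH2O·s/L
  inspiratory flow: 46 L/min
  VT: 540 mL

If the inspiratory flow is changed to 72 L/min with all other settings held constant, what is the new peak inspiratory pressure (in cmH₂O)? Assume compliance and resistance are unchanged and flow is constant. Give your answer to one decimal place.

36.6

Flow: 46 L/min ÷ 60 = 0.7667 L/s.
New flow: 72 L/min ÷ 60 = 1.2 L/s.
PIP = Vt/C + R·V̇ + PEEP (constant-flow equation of motion).
Only the resistive term changes: ΔPIP = R × ΔV̇ = 13.0 × (1.2 − 0.7667) = 13.0 × 0.4333 = 5.633 cmH2O.
Original PIP = 540/49.1 + 13.0×0.7667 + 10 = 30.965 cmH2O; new PIP = 30.965 + (5.633) = 36.598 cmH2O.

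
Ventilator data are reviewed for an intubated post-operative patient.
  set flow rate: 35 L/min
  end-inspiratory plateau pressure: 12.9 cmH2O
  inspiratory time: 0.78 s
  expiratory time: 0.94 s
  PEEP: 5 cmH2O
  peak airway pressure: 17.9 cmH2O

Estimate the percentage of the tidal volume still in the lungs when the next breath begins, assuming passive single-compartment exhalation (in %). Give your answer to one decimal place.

14.9

Flow: 35 L/min ÷ 60 = 0.5833 L/s.
Vt = flow × Ti = 0.5833 L/s × 0.78 s × 1000 mL/L = 454.97 mL.
R = (PIP − Pplat)/V̇ = (17.9 − 12.9) / 0.5833 = 5.0/0.5833 = 8.572 cmH2O·s/L.
C = Vt/(Pplat − PEEP) = 454.97 / (12.9 − 5) = 454.97/7.9 = 57.591 mL/cmH2O.
τ = R × C = 8.572 × 0.05759 L/cmH2O = 0.4937 s.
Fraction remaining at end-expiration = e^(−Te/τ) = e^(−0.94/0.4937) = 0.149 → 14.9%.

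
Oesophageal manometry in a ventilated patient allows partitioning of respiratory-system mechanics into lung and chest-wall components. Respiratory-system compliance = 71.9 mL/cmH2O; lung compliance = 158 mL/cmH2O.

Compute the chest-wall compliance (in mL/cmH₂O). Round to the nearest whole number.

132

1/Ccw = 1/Crs − 1/CL.
1/Ccw = 1/71.9 − 1/158 = 0.007579.
Ccw = 131.94 mL/cmH2O.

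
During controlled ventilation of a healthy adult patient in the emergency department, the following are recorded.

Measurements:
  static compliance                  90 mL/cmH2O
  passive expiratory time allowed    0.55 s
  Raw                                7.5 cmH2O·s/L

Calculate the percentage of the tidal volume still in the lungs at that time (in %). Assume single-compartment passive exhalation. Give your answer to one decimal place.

τ = R × C = 7.5 × 90 mL/cmH2O = 7.5 × 0.090 L/cmH2O = 0.675 s.
Passive exhalation: V(t)/V₀ = e^(−t/τ) = e^(−0.55/0.675) = 0.4427.
Fraction remaining = 0.4427 → 44.27%.

44.3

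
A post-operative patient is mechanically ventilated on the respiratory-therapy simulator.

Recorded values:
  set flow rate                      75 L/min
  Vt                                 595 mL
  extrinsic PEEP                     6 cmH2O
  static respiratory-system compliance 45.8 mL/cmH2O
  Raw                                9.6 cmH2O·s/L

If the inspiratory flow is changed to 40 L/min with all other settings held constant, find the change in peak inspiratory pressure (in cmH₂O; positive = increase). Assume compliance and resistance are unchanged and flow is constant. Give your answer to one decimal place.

Flow: 75 L/min ÷ 60 = 1.25 L/s.
New flow: 40 L/min ÷ 60 = 0.6667 L/s.
PIP = Vt/C + R·V̇ + PEEP (constant-flow equation of motion).
Only the resistive term changes: ΔPIP = R × ΔV̇ = 9.6 × (0.6667 − 1.25) = 9.6 × -0.5833 = -5.6 cmH2O.

-5.6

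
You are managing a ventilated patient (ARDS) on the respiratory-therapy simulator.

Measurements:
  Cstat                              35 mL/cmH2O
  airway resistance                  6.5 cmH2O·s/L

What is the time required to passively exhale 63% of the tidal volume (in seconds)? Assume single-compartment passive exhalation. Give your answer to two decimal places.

0.23

τ = R × C = 6.5 × 35 mL/cmH2O = 6.5 × 0.035 L/cmH2O = 0.2275 s.
Exhaled fraction f = 1 − e^(−t/τ) → t = −τ·ln(1 − f) = −0.2275·ln(0.37) = 0.2262 s.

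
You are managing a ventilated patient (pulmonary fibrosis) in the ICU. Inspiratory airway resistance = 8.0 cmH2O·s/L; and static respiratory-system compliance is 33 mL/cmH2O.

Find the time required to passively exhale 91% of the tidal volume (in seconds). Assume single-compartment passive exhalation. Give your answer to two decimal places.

τ = R × C = 8.0 × 33 mL/cmH2O = 8.0 × 0.033 L/cmH2O = 0.264 s.
Exhaled fraction f = 1 − e^(−t/τ) → t = −τ·ln(1 − f) = −0.264·ln(0.09) = 0.6357 s.

0.64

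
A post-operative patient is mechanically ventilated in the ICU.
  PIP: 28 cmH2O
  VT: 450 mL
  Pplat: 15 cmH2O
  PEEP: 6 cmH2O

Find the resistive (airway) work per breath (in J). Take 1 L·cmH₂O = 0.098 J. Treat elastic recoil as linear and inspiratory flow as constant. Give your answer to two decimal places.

0.57

With constant inspiratory flow the resistive pressure is constant at PIP − Pplat = 28 − 15 = 13.0 cmH2O, so resistive work = 13.0 × 0.450 = 5.85 L·cmH2O.
× 0.098 J/(L·cmH2O) → 0.5733 J.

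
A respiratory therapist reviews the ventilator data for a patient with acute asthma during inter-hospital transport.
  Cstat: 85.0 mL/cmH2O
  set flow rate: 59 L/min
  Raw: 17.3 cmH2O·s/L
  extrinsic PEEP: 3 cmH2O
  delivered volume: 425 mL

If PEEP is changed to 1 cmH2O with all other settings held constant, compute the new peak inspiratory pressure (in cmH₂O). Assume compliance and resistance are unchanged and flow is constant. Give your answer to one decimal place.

23.0

Flow: 59 L/min ÷ 60 = 0.9833 L/s.
PIP = Vt/C + R·V̇ + PEEP (constant-flow equation of motion).
Only the baseline term changes: ΔPIP = ΔPEEP = 1 − 3 = -2.0 cmH2O.
Original PIP = 425/85.0 + 17.3×0.9833 + 3 = 25.011 cmH2O; new PIP = 25.011 + (-2.0) = 23.011 cmH2O.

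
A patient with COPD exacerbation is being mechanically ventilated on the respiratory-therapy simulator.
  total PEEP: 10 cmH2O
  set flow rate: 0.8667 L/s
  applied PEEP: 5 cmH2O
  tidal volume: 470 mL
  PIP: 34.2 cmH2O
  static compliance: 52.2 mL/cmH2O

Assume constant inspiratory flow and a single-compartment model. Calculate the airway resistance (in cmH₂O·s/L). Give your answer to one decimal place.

17.5

Total PEEP = 10 cmH2O (set 5 + intrinsic 5); this is the baseline alveolar pressure.
Equation of motion (constant flow): PIP = Vt/C + R·V̇ + PEEP.
R·V̇ = PIP − Vt/C − PEEP = 34.2 − 470/52.2 − 10 = 34.2 − 9.004 − 10 = 15.196 cmH2O.
R = 15.196 / 0.8667 = 17.533 cmH2O·s/L.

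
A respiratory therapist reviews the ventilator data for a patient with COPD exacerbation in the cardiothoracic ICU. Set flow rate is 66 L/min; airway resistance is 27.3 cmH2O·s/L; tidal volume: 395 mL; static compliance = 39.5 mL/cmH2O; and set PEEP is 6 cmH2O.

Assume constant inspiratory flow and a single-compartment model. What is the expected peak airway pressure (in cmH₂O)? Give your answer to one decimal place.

46.0

Flow: 66 L/min ÷ 60 = 1.1 L/s.
Equation of motion (constant flow): PIP = Vt/C + R·V̇ + PEEP.
PIP = 395/39.5 + 27.3×1.1 + 6 = 10.0 + 30.03 + 6 = 46.03 cmH2O.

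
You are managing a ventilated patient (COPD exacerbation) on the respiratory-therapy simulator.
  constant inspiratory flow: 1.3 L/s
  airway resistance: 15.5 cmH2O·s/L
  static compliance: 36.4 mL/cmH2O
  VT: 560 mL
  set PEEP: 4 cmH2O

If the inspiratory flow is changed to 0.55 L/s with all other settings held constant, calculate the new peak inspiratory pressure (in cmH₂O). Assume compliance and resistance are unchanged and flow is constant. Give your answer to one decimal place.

PIP = Vt/C + R·V̇ + PEEP (constant-flow equation of motion).
Only the resistive term changes: ΔPIP = R × ΔV̇ = 15.5 × (0.55 − 1.3) = 15.5 × -0.75 = -11.625 cmH2O.
Original PIP = 560/36.4 + 15.5×1.3 + 4 = 39.535 cmH2O; new PIP = 39.535 + (-11.625) = 27.91 cmH2O.

27.9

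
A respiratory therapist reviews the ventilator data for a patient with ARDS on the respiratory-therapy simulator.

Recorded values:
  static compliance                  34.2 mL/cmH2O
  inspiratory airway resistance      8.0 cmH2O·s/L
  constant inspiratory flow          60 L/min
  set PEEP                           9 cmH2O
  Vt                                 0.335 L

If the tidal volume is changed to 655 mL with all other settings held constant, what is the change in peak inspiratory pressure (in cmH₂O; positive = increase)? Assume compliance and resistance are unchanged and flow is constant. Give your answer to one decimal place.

PIP = Vt/C + R·V̇ + PEEP (constant-flow equation of motion).
Only the elastic term changes: ΔPIP = ΔVt / C = (655 − 335) / 34.2 = 9.357 cmH2O.

9.4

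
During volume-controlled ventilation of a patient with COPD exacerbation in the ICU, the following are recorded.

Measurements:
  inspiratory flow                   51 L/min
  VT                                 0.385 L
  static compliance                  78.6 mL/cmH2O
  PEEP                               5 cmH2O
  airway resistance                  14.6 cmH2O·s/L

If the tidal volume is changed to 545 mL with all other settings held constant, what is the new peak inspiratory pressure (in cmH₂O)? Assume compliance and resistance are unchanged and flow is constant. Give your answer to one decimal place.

24.3

Flow: 51 L/min ÷ 60 = 0.85 L/s.
PIP = Vt/C + R·V̇ + PEEP (constant-flow equation of motion).
Only the elastic term changes: ΔPIP = ΔVt / C = (545 − 385) / 78.6 = 2.036 cmH2O.
Original PIP = 385/78.6 + 14.6×0.85 + 5 = 22.308 cmH2O; new PIP = 22.308 + (2.036) = 24.344 cmH2O.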